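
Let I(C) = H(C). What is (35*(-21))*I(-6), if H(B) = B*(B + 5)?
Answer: -4410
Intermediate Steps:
H(B) = B*(5 + B)
I(C) = C*(5 + C)
(35*(-21))*I(-6) = (35*(-21))*(-6*(5 - 6)) = -(-4410)*(-1) = -735*6 = -4410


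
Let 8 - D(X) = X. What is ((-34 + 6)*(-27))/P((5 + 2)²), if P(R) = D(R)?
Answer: -756/41 ≈ -18.439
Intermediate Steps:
D(X) = 8 - X
P(R) = 8 - R
((-34 + 6)*(-27))/P((5 + 2)²) = ((-34 + 6)*(-27))/(8 - (5 + 2)²) = (-28*(-27))/(8 - 1*7²) = 756/(8 - 1*49) = 756/(8 - 49) = 756/(-41) = 756*(-1/41) = -756/41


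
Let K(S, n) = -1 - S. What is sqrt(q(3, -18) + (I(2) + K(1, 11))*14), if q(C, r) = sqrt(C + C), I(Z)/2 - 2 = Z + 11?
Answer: sqrt(392 + sqrt(6)) ≈ 19.861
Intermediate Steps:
I(Z) = 26 + 2*Z (I(Z) = 4 + 2*(Z + 11) = 4 + 2*(11 + Z) = 4 + (22 + 2*Z) = 26 + 2*Z)
q(C, r) = sqrt(2)*sqrt(C) (q(C, r) = sqrt(2*C) = sqrt(2)*sqrt(C))
sqrt(q(3, -18) + (I(2) + K(1, 11))*14) = sqrt(sqrt(2)*sqrt(3) + ((26 + 2*2) + (-1 - 1*1))*14) = sqrt(sqrt(6) + ((26 + 4) + (-1 - 1))*14) = sqrt(sqrt(6) + (30 - 2)*14) = sqrt(sqrt(6) + 28*14) = sqrt(sqrt(6) + 392) = sqrt(392 + sqrt(6))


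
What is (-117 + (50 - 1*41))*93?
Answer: -10044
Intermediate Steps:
(-117 + (50 - 1*41))*93 = (-117 + (50 - 41))*93 = (-117 + 9)*93 = -108*93 = -10044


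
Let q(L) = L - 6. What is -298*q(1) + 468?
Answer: 1958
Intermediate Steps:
q(L) = -6 + L
-298*q(1) + 468 = -298*(-6 + 1) + 468 = -298*(-5) + 468 = 1490 + 468 = 1958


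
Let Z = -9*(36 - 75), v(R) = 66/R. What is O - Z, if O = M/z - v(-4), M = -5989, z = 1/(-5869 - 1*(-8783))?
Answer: -34904561/2 ≈ -1.7452e+7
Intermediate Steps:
z = 1/2914 (z = 1/(-5869 + 8783) = 1/2914 ≈ 0.00034317)
Z = 351 (Z = -9*(-39) = 351)
O = -34903859/2 (O = -5989/1/2914 - 66/(-4) = -5989*2914 - 66*(-1)/4 = -17451946 - 1*(-33/2) = -17451946 + 33/2 = -34903859/2 ≈ -1.7452e+7)
O - Z = -34903859/2 - 1*351 = -34903859/2 - 351 = -34904561/2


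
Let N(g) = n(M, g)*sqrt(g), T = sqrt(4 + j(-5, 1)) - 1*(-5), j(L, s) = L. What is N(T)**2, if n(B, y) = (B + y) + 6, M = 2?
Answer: 814 + 298*I ≈ 814.0 + 298.0*I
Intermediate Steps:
n(B, y) = 6 + B + y
T = 5 + I (T = sqrt(4 - 5) - 1*(-5) = sqrt(-1) + 5 = I + 5 = 5 + I ≈ 5.0 + 1.0*I)
N(g) = sqrt(g)*(8 + g) (N(g) = (6 + 2 + g)*sqrt(g) = (8 + g)*sqrt(g) = sqrt(g)*(8 + g))
N(T)**2 = (sqrt(5 + I)*(8 + (5 + I)))**2 = (sqrt(5 + I)*(13 + I))**2 = (13 + I)**2*(5 + I)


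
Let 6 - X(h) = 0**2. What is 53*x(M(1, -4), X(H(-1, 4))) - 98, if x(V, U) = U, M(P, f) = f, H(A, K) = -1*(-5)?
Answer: 220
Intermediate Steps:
H(A, K) = 5
X(h) = 6 (X(h) = 6 - 1*0**2 = 6 - 1*0 = 6 + 0 = 6)
53*x(M(1, -4), X(H(-1, 4))) - 98 = 53*6 - 98 = 318 - 98 = 220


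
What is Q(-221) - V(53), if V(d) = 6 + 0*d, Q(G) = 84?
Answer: 78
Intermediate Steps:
V(d) = 6 (V(d) = 6 + 0 = 6)
Q(-221) - V(53) = 84 - 1*6 = 84 - 6 = 78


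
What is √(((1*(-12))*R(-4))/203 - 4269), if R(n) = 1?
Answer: 9*I*√2171897/203 ≈ 65.338*I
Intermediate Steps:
√(((1*(-12))*R(-4))/203 - 4269) = √(((1*(-12))*1)/203 - 4269) = √(-12*1*(1/203) - 4269) = √(-12*1/203 - 4269) = √(-12/203 - 4269) = √(-866619/203) = 9*I*√2171897/203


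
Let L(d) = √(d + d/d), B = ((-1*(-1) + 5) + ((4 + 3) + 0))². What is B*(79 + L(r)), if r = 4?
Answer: 13351 + 169*√5 ≈ 13729.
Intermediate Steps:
B = 169 (B = ((1 + 5) + (7 + 0))² = (6 + 7)² = 13² = 169)
L(d) = √(1 + d) (L(d) = √(d + 1) = √(1 + d))
B*(79 + L(r)) = 169*(79 + √(1 + 4)) = 169*(79 + √5) = 13351 + 169*√5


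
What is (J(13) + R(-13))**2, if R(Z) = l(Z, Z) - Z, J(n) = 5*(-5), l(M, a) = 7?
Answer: 25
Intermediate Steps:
J(n) = -25
R(Z) = 7 - Z
(J(13) + R(-13))**2 = (-25 + (7 - 1*(-13)))**2 = (-25 + (7 + 13))**2 = (-25 + 20)**2 = (-5)**2 = 25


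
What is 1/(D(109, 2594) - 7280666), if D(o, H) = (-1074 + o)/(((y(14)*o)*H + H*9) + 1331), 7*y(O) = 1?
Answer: -91097/663246831953 ≈ -1.3735e-7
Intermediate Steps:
y(O) = 1/7 (y(O) = (1/7)*1 = 1/7)
D(o, H) = (-1074 + o)/(1331 + 9*H + H*o/7) (D(o, H) = (-1074 + o)/(((o/7)*H + H*9) + 1331) = (-1074 + o)/((H*o/7 + 9*H) + 1331) = (-1074 + o)/((9*H + H*o/7) + 1331) = (-1074 + o)/(1331 + 9*H + H*o/7))
1/(D(109, 2594) - 7280666) = 1/(7*(-1074 + 109)/(9317 + 63*2594 + 2594*109) - 7280666) = 1/(7*(-965)/(9317 + 163422 + 282746) - 7280666) = 1/(7*(-965)/455485 - 7280666) = 1/(7*(1/455485)*(-965) - 7280666) = 1/(-1351/91097 - 7280666) = 1/(-663246831953/91097) = -91097/663246831953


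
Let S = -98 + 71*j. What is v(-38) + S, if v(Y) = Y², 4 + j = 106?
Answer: 8588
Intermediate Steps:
j = 102 (j = -4 + 106 = 102)
S = 7144 (S = -98 + 71*102 = -98 + 7242 = 7144)
v(-38) + S = (-38)² + 7144 = 1444 + 7144 = 8588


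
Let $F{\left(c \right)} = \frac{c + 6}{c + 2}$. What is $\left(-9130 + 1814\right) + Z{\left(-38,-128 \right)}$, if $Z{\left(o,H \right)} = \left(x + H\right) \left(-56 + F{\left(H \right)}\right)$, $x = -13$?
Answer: $\frac{9313}{21} \approx 443.48$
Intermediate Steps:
$F{\left(c \right)} = \frac{6 + c}{2 + c}$
$Z{\left(o,H \right)} = \left(-56 + \frac{6 + H}{2 + H}\right) \left(-13 + H\right)$ ($Z{\left(o,H \right)} = \left(-13 + H\right) \left(-56 + \frac{6 + H}{2 + H}\right) = \left(-56 + \frac{6 + H}{2 + H}\right) \left(-13 + H\right)$)
$\left(-9130 + 1814\right) + Z{\left(-38,-128 \right)} = \left(-9130 + 1814\right) + \frac{1378 - 55 \left(-128\right)^{2} + 609 \left(-128\right)}{2 - 128} = -7316 + \frac{1378 - 901120 - 77952}{-126} = -7316 - \frac{1378 - 901120 - 77952}{126} = -7316 - - \frac{162949}{21} = -7316 + \frac{162949}{21} = \frac{9313}{21}$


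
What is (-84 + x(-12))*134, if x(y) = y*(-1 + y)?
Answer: 9648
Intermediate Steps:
(-84 + x(-12))*134 = (-84 - 12*(-1 - 12))*134 = (-84 - 12*(-13))*134 = (-84 + 156)*134 = 72*134 = 9648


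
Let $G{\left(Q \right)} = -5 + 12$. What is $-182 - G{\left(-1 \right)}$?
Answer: $-189$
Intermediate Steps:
$G{\left(Q \right)} = 7$
$-182 - G{\left(-1 \right)} = -182 - 7 = -189$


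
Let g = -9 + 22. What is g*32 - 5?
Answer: 411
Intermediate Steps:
g = 13
g*32 - 5 = 13*32 - 5 = 416 - 5 = 411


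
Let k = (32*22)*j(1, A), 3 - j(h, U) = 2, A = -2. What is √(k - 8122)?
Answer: I*√7418 ≈ 86.128*I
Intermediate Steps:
j(h, U) = 1 (j(h, U) = 3 - 1*2 = 3 - 2 = 1)
k = 704 (k = (32*22)*1 = 704*1 = 704)
√(k - 8122) = √(704 - 8122) = √(-7418) = I*√7418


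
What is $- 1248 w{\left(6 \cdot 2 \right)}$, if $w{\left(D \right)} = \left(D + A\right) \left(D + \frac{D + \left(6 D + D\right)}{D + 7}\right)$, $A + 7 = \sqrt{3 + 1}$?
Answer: $- \frac{2830464}{19} \approx -1.4897 \cdot 10^{5}$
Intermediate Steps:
$A = -5$ ($A = -7 + \sqrt{3 + 1} = -7 + \sqrt{4} = -7 + 2 = -5$)
$w{\left(D \right)} = \left(-5 + D\right) \left(D + \frac{8 D}{7 + D}\right)$ ($w{\left(D \right)} = \left(D - 5\right) \left(D + \frac{D + \left(6 D + D\right)}{D + 7}\right) = \left(-5 + D\right) \left(D + \frac{D + 7 D}{7 + D}\right) = \left(-5 + D\right) \left(D + \frac{8 D}{7 + D}\right)$)
$- 1248 w{\left(6 \cdot 2 \right)} = - 1248 \frac{6 \cdot 2 \left(-75 + \left(6 \cdot 2\right)^{2} + 10 \cdot 6 \cdot 2\right)}{7 + 6 \cdot 2} = - 1248 \frac{12 \left(-75 + 12^{2} + 10 \cdot 12\right)}{7 + 12} = - 1248 \frac{12 \left(-75 + 144 + 120\right)}{19} = - 1248 \cdot 12 \cdot \frac{1}{19} \cdot 189 = \left(-1248\right) \frac{2268}{19} = - \frac{2830464}{19}$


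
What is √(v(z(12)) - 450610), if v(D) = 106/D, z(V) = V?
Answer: I*√16221642/6 ≈ 671.27*I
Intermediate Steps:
√(v(z(12)) - 450610) = √(106/12 - 450610) = √(106*(1/12) - 450610) = √(53/6 - 450610) = √(-2703607/6) = I*√16221642/6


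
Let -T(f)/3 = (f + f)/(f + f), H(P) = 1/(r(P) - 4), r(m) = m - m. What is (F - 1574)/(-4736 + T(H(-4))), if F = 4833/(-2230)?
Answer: 3514853/10567970 ≈ 0.33259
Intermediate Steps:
r(m) = 0
H(P) = -¼ (H(P) = 1/(0 - 4) = 1/(-4) = -¼)
T(f) = -3 (T(f) = -3*(f + f)/(f + f) = -3*2*f/(2*f) = -3*2*f*1/(2*f) = -3*1 = -3)
F = -4833/2230 (F = 4833*(-1/2230) = -4833/2230 ≈ -2.1673)
(F - 1574)/(-4736 + T(H(-4))) = (-4833/2230 - 1574)/(-4736 - 3) = -3514853/2230/(-4739) = -3514853/2230*(-1/4739) = 3514853/10567970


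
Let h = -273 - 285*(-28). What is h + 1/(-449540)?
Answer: 3464604779/449540 ≈ 7707.0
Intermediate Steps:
h = 7707 (h = -273 + 7980 = 7707)
h + 1/(-449540) = 7707 + 1/(-449540) = 7707 - 1/449540 = 3464604779/449540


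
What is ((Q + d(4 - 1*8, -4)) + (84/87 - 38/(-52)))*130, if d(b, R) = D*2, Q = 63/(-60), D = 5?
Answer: 80273/58 ≈ 1384.0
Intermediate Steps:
Q = -21/20 (Q = 63*(-1/60) = -21/20 ≈ -1.0500)
d(b, R) = 10 (d(b, R) = 5*2 = 10)
((Q + d(4 - 1*8, -4)) + (84/87 - 38/(-52)))*130 = ((-21/20 + 10) + (84/87 - 38/(-52)))*130 = (179/20 + (84*(1/87) - 38*(-1/52)))*130 = (179/20 + (28/29 + 19/26))*130 = (179/20 + 1279/754)*130 = (80273/7540)*130 = 80273/58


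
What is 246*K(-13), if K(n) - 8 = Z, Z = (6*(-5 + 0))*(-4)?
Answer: 31488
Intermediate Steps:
Z = 120 (Z = (6*(-5))*(-4) = -30*(-4) = 120)
K(n) = 128 (K(n) = 8 + 120 = 128)
246*K(-13) = 246*128 = 31488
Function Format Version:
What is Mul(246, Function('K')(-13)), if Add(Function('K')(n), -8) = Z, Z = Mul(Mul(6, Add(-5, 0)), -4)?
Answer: 31488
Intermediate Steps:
Z = 120 (Z = Mul(Mul(6, -5), -4) = Mul(-30, -4) = 120)
Function('K')(n) = 128 (Function('K')(n) = Add(8, 120) = 128)
Mul(246, Function('K')(-13)) = Mul(246, 128) = 31488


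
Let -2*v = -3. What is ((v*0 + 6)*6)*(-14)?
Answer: -504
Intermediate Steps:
v = 3/2 (v = -½*(-3) = 3/2 ≈ 1.5000)
((v*0 + 6)*6)*(-14) = (((3/2)*0 + 6)*6)*(-14) = ((0 + 6)*6)*(-14) = (6*6)*(-14) = 36*(-14) = -504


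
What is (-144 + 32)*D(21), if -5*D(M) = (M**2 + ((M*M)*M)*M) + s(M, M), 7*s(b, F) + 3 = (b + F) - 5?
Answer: 21831808/5 ≈ 4.3664e+6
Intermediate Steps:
s(b, F) = -8/7 + F/7 + b/7 (s(b, F) = -3/7 + ((b + F) - 5)/7 = -3/7 + ((F + b) - 5)/7 = -3/7 + (-5 + F + b)/7 = -3/7 + (-5/7 + F/7 + b/7) = -8/7 + F/7 + b/7)
D(M) = 8/35 - 2*M/35 - M**2/5 - M**4/5 (D(M) = -((M**2 + ((M*M)*M)*M) + (-8/7 + M/7 + M/7))/5 = -((M**2 + (M**2*M)*M) + (-8/7 + 2*M/7))/5 = -((M**2 + M**3*M) + (-8/7 + 2*M/7))/5 = -((M**2 + M**4) + (-8/7 + 2*M/7))/5 = -(-8/7 + M**2 + M**4 + 2*M/7)/5 = 8/35 - 2*M/35 - M**2/5 - M**4/5)
(-144 + 32)*D(21) = (-144 + 32)*(8/35 - 2/35*21 - 1/5*21**2 - 1/5*21**4) = -112*(8/35 - 6/5 - 1/5*441 - 1/5*194481) = -112*(8/35 - 6/5 - 441/5 - 194481/5) = -112*(-1364488/35) = 21831808/5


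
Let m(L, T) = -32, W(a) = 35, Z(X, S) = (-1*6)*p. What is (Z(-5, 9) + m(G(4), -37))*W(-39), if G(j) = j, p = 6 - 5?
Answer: -1330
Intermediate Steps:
p = 1
Z(X, S) = -6 (Z(X, S) = -1*6*1 = -6*1 = -6)
(Z(-5, 9) + m(G(4), -37))*W(-39) = (-6 - 32)*35 = -38*35 = -1330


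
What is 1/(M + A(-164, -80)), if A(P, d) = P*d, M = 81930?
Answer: 1/95050 ≈ 1.0521e-5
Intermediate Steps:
1/(M + A(-164, -80)) = 1/(81930 - 164*(-80)) = 1/(81930 + 13120) = 1/95050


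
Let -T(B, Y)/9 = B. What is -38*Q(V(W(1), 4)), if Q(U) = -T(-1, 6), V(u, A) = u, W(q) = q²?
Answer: 342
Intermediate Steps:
T(B, Y) = -9*B
Q(U) = -9 (Q(U) = -(-9)*(-1) = -1*9 = -9)
-38*Q(V(W(1), 4)) = -38*(-9) = 342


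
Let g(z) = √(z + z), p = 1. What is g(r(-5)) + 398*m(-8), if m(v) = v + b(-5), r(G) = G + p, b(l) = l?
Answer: -5174 + 2*I*√2 ≈ -5174.0 + 2.8284*I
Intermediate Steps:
r(G) = 1 + G (r(G) = G + 1 = 1 + G)
m(v) = -5 + v (m(v) = v - 5 = -5 + v)
g(z) = √2*√z (g(z) = √(2*z) = √2*√z)
g(r(-5)) + 398*m(-8) = √2*√(1 - 5) + 398*(-5 - 8) = √2*√(-4) + 398*(-13) = √2*(2*I) - 5174 = 2*I*√2 - 5174 = -5174 + 2*I*√2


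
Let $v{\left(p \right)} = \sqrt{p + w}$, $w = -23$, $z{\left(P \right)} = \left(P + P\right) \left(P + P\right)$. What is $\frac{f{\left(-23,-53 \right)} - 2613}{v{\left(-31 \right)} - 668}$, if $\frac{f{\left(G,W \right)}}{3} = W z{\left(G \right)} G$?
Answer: $- \frac{2583690066}{223139} - \frac{23206797 i \sqrt{6}}{446278} \approx -11579.0 - 127.38 i$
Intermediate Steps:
$z{\left(P \right)} = 4 P^{2}$ ($z{\left(P \right)} = 2 P 2 P = 4 P^{2}$)
$f{\left(G,W \right)} = 12 W G^{3}$ ($f{\left(G,W \right)} = 3 W 4 G^{2} G = 3 \cdot 4 W G^{2} G = 3 \cdot 4 W G^{3} = 12 W G^{3}$)
$v{\left(p \right)} = \sqrt{-23 + p}$ ($v{\left(p \right)} = \sqrt{p - 23} = \sqrt{-23 + p}$)
$\frac{f{\left(-23,-53 \right)} - 2613}{v{\left(-31 \right)} - 668} = \frac{12 \left(-53\right) \left(-23\right)^{3} - 2613}{\sqrt{-23 - 31} - 668} = \frac{12 \left(-53\right) \left(-12167\right) - 2613}{\sqrt{-54} - 668} = \frac{7738212 - 2613}{3 i \sqrt{6} - 668} = \frac{7735599}{-668 + 3 i \sqrt{6}}$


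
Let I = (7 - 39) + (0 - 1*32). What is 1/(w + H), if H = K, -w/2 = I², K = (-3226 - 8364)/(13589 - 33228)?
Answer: -19639/160871098 ≈ -0.00012208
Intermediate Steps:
I = -64 (I = -32 + (0 - 32) = -32 - 32 = -64)
K = 11590/19639 (K = -11590/(-19639) = -11590*(-1/19639) = 11590/19639 ≈ 0.59015)
w = -8192 (w = -2*(-64)² = -2*4096 = -8192)
H = 11590/19639 ≈ 0.59015
1/(w + H) = 1/(-8192 + 11590/19639) = 1/(-160871098/19639) = -19639/160871098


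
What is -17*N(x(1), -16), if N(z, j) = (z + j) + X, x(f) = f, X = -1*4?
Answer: 323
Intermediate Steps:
X = -4
N(z, j) = -4 + j + z (N(z, j) = (z + j) - 4 = (j + z) - 4 = -4 + j + z)
-17*N(x(1), -16) = -17*(-4 - 16 + 1) = -17*(-19) = 323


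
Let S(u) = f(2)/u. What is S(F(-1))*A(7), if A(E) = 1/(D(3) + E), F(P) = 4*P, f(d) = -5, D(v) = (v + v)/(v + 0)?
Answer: 5/36 ≈ 0.13889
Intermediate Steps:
D(v) = 2 (D(v) = (2*v)/v = 2)
S(u) = -5/u
A(E) = 1/(2 + E)
S(F(-1))*A(7) = (-5/(4*(-1)))/(2 + 7) = -5/(-4)/9 = -5*(-1/4)*(1/9) = (5/4)*(1/9) = 5/36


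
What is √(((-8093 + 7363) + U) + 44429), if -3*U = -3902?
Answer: √404997/3 ≈ 212.13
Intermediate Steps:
U = 3902/3 (U = -⅓*(-3902) = 3902/3 ≈ 1300.7)
√(((-8093 + 7363) + U) + 44429) = √(((-8093 + 7363) + 3902/3) + 44429) = √((-730 + 3902/3) + 44429) = √(1712/3 + 44429) = √(134999/3) = √404997/3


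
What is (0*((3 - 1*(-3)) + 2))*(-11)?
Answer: 0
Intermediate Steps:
(0*((3 - 1*(-3)) + 2))*(-11) = (0*((3 + 3) + 2))*(-11) = (0*(6 + 2))*(-11) = (0*8)*(-11) = 0*(-11) = 0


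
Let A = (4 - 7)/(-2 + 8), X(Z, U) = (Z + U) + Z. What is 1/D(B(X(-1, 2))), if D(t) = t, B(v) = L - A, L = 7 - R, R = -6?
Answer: 2/27 ≈ 0.074074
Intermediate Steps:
X(Z, U) = U + 2*Z (X(Z, U) = (U + Z) + Z = U + 2*Z)
A = -1/2 (A = -3/6 = -3*1/6 = -1/2 ≈ -0.50000)
L = 13 (L = 7 - 1*(-6) = 7 + 6 = 13)
B(v) = 27/2 (B(v) = 13 - 1*(-1/2) = 13 + 1/2 = 27/2)
1/D(B(X(-1, 2))) = 1/(27/2) = 2/27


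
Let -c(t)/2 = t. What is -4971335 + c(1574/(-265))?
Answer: -1317400627/265 ≈ -4.9713e+6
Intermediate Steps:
c(t) = -2*t
-4971335 + c(1574/(-265)) = -4971335 - 3148/(-265) = -4971335 - 3148*(-1)/265 = -4971335 - 2*(-1574/265) = -4971335 + 3148/265 = -1317400627/265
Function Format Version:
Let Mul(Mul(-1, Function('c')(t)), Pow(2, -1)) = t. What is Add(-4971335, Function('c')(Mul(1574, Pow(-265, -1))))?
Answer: Rational(-1317400627, 265) ≈ -4.9713e+6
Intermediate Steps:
Function('c')(t) = Mul(-2, t)
Add(-4971335, Function('c')(Mul(1574, Pow(-265, -1)))) = Add(-4971335, Mul(-2, Mul(1574, Pow(-265, -1)))) = Add(-4971335, Mul(-2, Mul(1574, Rational(-1, 265)))) = Add(-4971335, Mul(-2, Rational(-1574, 265))) = Add(-4971335, Rational(3148, 265)) = Rational(-1317400627, 265)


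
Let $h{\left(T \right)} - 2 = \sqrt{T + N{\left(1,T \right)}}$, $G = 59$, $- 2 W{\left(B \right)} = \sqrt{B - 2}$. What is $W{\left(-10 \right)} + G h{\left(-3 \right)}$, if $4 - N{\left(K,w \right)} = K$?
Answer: $118 - i \sqrt{3} \approx 118.0 - 1.732 i$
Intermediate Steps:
$W{\left(B \right)} = - \frac{\sqrt{-2 + B}}{2}$ ($W{\left(B \right)} = - \frac{\sqrt{B - 2}}{2} = - \frac{\sqrt{-2 + B}}{2}$)
$N{\left(K,w \right)} = 4 - K$
$h{\left(T \right)} = 2 + \sqrt{3 + T}$ ($h{\left(T \right)} = 2 + \sqrt{T + \left(4 - 1\right)} = 2 + \sqrt{T + 3} = 2 + \sqrt{3 + T}$)
$W{\left(-10 \right)} + G h{\left(-3 \right)} = - \frac{\sqrt{-2 - 10}}{2} + 59 \left(2 + \sqrt{3 - 3}\right) = - \frac{\sqrt{-12}}{2} + 59 \left(2 + \sqrt{0}\right) = - \frac{2 i \sqrt{3}}{2} + 59 \left(2 + 0\right) = - i \sqrt{3} + 59 \cdot 2 = - i \sqrt{3} + 118 = 118 - i \sqrt{3}$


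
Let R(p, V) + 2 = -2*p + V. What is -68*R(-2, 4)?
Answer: -408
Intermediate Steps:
R(p, V) = -2 + V - 2*p (R(p, V) = -2 + (-2*p + V) = -2 + (V - 2*p) = -2 + V - 2*p)
-68*R(-2, 4) = -68*(-2 + 4 - 2*(-2)) = -68*(-2 + 4 + 4) = -68*6 = -1*408 = -408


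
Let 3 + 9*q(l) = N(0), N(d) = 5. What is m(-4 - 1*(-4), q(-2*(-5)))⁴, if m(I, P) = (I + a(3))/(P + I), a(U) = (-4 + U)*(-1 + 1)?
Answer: 0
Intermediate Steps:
q(l) = 2/9 (q(l) = -⅓ + (⅑)*5 = -⅓ + 5/9 = 2/9)
a(U) = 0 (a(U) = (-4 + U)*0 = 0)
m(I, P) = I/(I + P) (m(I, P) = (I + 0)/(P + I) = I/(I + P))
m(-4 - 1*(-4), q(-2*(-5)))⁴ = ((-4 - 1*(-4))/((-4 - 1*(-4)) + 2/9))⁴ = ((-4 + 4)/((-4 + 4) + 2/9))⁴ = (0/(0 + 2/9))⁴ = (0/(2/9))⁴ = (0*(9/2))⁴ = 0⁴ = 0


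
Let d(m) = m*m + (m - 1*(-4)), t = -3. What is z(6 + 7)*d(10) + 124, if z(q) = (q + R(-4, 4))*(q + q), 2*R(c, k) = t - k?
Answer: 28282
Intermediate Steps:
R(c, k) = -3/2 - k/2 (R(c, k) = (-3 - k)/2 = -3/2 - k/2)
z(q) = 2*q*(-7/2 + q) (z(q) = (q + (-3/2 - ½*4))*(q + q) = (q + (-3/2 - 2))*(2*q) = (q - 7/2)*(2*q) = (-7/2 + q)*(2*q) = 2*q*(-7/2 + q))
d(m) = 4 + m + m² (d(m) = m² + (m + 4) = m² + (4 + m) = 4 + m + m²)
z(6 + 7)*d(10) + 124 = ((6 + 7)*(-7 + 2*(6 + 7)))*(4 + 10 + 10²) + 124 = (13*(-7 + 2*13))*(4 + 10 + 100) + 124 = (13*(-7 + 26))*114 + 124 = (13*19)*114 + 124 = 247*114 + 124 = 28158 + 124 = 28282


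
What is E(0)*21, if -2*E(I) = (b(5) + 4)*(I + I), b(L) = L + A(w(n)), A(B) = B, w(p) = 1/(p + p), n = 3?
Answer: 0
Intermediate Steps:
w(p) = 1/(2*p)
b(L) = ⅙ + L (b(L) = L + (½)/3 = L + (½)*(⅓) = L + ⅙ = ⅙ + L)
E(I) = -55*I/6 (E(I) = -((⅙ + 5) + 4)*(I + I)/2 = -(31/6 + 4)*2*I/2 = -55*2*I/12 = -55*I/6)
E(0)*21 = -55/6*0*21 = 0*21 = 0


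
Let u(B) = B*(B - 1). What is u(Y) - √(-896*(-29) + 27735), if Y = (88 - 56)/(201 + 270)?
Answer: -14048/221841 - √53719 ≈ -231.84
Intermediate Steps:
Y = 32/471 ≈ 0.067941
u(B) = B*(-1 + B)
u(Y) - √(-896*(-29) + 27735) = 32*(-1 + 32/471)/471 - √(-896*(-29) + 27735) = (32/471)*(-439/471) - √(25984 + 27735) = -14048/221841 - √53719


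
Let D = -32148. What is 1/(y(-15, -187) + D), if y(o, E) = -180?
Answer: -1/32328 ≈ -3.0933e-5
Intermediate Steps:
1/(y(-15, -187) + D) = 1/(-180 - 32148) = 1/(-32328) = -1/32328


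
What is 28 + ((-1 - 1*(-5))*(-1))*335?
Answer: -1312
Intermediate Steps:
28 + ((-1 - 1*(-5))*(-1))*335 = 28 + ((-1 + 5)*(-1))*335 = 28 + (4*(-1))*335 = 28 - 4*335 = 28 - 1340 = -1312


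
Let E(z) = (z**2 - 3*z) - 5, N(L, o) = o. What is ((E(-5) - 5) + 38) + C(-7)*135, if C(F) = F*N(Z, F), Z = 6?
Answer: 6683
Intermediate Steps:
E(z) = -5 + z**2 - 3*z
C(F) = F**2 (C(F) = F*F = F**2)
((E(-5) - 5) + 38) + C(-7)*135 = (((-5 + (-5)**2 - 3*(-5)) - 5) + 38) + (-7)**2*135 = (((-5 + 25 + 15) - 5) + 38) + 49*135 = ((35 - 5) + 38) + 6615 = (30 + 38) + 6615 = 68 + 6615 = 6683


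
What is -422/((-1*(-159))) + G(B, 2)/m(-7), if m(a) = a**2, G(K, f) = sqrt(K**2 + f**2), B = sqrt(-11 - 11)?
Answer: -422/159 + 3*I*sqrt(2)/49 ≈ -2.6541 + 0.086584*I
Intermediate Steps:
B = I*sqrt(22) (B = sqrt(-22) = I*sqrt(22) ≈ 4.6904*I)
-422/((-1*(-159))) + G(B, 2)/m(-7) = -422/((-1*(-159))) + sqrt((I*sqrt(22))**2 + 2**2)/((-7)**2) = -422/159 + sqrt(-22 + 4)/49 = -422*1/159 + sqrt(-18)*(1/49) = -422/159 + (3*I*sqrt(2))*(1/49) = -422/159 + 3*I*sqrt(2)/49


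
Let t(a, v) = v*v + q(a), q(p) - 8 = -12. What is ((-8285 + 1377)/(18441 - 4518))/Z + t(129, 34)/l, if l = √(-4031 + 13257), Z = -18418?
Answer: 3454/128216907 + 576*√9226/4613 ≈ 11.994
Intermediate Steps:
q(p) = -4 (q(p) = 8 - 12 = -4)
l = √9226 ≈ 96.052
t(a, v) = -4 + v² (t(a, v) = v*v - 4 = v² - 4 = -4 + v²)
((-8285 + 1377)/(18441 - 4518))/Z + t(129, 34)/l = ((-8285 + 1377)/(18441 - 4518))/(-18418) + (-4 + 34²)/(√9226) = -6908/13923*(-1/18418) + (-4 + 1156)*(√9226/9226) = -6908*1/13923*(-1/18418) + 1152*(√9226/9226) = -6908/13923*(-1/18418) + 576*√9226/4613 = 3454/128216907 + 576*√9226/4613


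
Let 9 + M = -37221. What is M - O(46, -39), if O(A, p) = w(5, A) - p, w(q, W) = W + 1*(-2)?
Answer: -37313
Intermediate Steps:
M = -37230 (M = -9 - 37221 = -37230)
w(q, W) = -2 + W (w(q, W) = W - 2 = -2 + W)
O(A, p) = -2 + A - p (O(A, p) = (-2 + A) - p = -2 + A - p)
M - O(46, -39) = -37230 - (-2 + 46 - 1*(-39)) = -37230 - (-2 + 46 + 39) = -37230 - 1*83 = -37230 - 83 = -37313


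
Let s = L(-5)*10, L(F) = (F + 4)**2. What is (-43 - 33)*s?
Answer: -760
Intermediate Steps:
L(F) = (4 + F)**2
s = 10 (s = (4 - 5)**2*10 = (-1)**2*10 = 1*10 = 10)
(-43 - 33)*s = (-43 - 33)*10 = -76*10 = -760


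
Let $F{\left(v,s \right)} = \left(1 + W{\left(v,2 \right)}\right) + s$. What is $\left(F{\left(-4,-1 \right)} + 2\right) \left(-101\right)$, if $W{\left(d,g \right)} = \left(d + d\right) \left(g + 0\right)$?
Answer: $1414$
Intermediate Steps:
$W{\left(d,g \right)} = 2 d g$
$F{\left(v,s \right)} = 1 + s + 4 v$ ($F{\left(v,s \right)} = \left(1 + 2 v 2\right) + s = \left(1 + 4 v\right) + s = 1 + s + 4 v$)
$\left(F{\left(-4,-1 \right)} + 2\right) \left(-101\right) = \left(\left(1 - 1 + 4 \left(-4\right)\right) + 2\right) \left(-101\right) = \left(\left(1 - 1 - 16\right) + 2\right) \left(-101\right) = \left(-16 + 2\right) \left(-101\right) = \left(-14\right) \left(-101\right) = 1414$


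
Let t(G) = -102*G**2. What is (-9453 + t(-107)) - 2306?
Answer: -1179557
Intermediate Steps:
(-9453 + t(-107)) - 2306 = (-9453 - 102*(-107)**2) - 2306 = (-9453 - 102*11449) - 2306 = (-9453 - 1167798) - 2306 = -1177251 - 2306 = -1179557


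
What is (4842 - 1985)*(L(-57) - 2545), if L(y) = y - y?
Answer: -7271065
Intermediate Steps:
L(y) = 0
(4842 - 1985)*(L(-57) - 2545) = (4842 - 1985)*(0 - 2545) = 2857*(-2545) = -7271065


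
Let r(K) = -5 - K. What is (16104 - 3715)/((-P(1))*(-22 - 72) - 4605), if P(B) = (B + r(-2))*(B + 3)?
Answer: -12389/5357 ≈ -2.3127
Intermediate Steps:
P(B) = (-3 + B)*(3 + B) (P(B) = (B + (-5 - 1*(-2)))*(B + 3) = (B + (-5 + 2))*(3 + B) = (B - 3)*(3 + B) = (-3 + B)*(3 + B))
(16104 - 3715)/((-P(1))*(-22 - 72) - 4605) = (16104 - 3715)/((-(-9 + 1²))*(-22 - 72) - 4605) = 12389/(-(-9 + 1)*(-94) - 4605) = 12389/(-1*(-8)*(-94) - 4605) = 12389/(8*(-94) - 4605) = 12389/(-752 - 4605) = 12389/(-5357) = 12389*(-1/5357) = -12389/5357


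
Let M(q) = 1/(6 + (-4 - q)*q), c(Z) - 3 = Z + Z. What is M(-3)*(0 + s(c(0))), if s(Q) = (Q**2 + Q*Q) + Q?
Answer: 7/3 ≈ 2.3333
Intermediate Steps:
c(Z) = 3 + 2*Z (c(Z) = 3 + (Z + Z) = 3 + 2*Z)
M(q) = 1/(6 + q*(-4 - q))
s(Q) = Q + 2*Q**2 (s(Q) = (Q**2 + Q**2) + Q = 2*Q**2 + Q = Q + 2*Q**2)
M(-3)*(0 + s(c(0))) = (-1/(-6 + (-3)**2 + 4*(-3)))*(0 + (3 + 2*0)*(1 + 2*(3 + 2*0))) = (-1/(-6 + 9 - 12))*(0 + (3 + 0)*(1 + 2*(3 + 0))) = (-1/(-9))*(0 + 3*(1 + 2*3)) = (-1*(-1/9))*(0 + 3*(1 + 6)) = (0 + 3*7)/9 = (0 + 21)/9 = (1/9)*21 = 7/3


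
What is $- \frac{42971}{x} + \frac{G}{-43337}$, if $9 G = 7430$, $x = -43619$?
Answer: $\frac{16436018873}{17012849427} \approx 0.96609$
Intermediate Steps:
$G = \frac{7430}{9}$ ($G = \frac{1}{9} \cdot 7430 = \frac{7430}{9} \approx 825.56$)
$- \frac{42971}{x} + \frac{G}{-43337} = - \frac{42971}{-43619} + \frac{7430}{9 \left(-43337\right)} = \left(-42971\right) \left(- \frac{1}{43619}\right) + \frac{7430}{9} \left(- \frac{1}{43337}\right) = \frac{42971}{43619} - \frac{7430}{390033} = \frac{16436018873}{17012849427}$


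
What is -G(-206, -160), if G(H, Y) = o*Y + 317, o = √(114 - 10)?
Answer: -317 + 320*√26 ≈ 1314.7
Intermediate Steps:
o = 2*√26 (o = √104 = 2*√26 ≈ 10.198)
G(H, Y) = 317 + 2*Y*√26 (G(H, Y) = (2*√26)*Y + 317 = 2*Y*√26 + 317 = 317 + 2*Y*√26)
-G(-206, -160) = -(317 + 2*(-160)*√26) = -(317 - 320*√26) = -317 + 320*√26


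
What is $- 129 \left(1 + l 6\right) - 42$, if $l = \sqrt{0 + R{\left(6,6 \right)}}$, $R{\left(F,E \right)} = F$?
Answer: $-171 - 774 \sqrt{6} \approx -2066.9$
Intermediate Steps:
$l = \sqrt{6}$ ($l = \sqrt{0 + 6} = \sqrt{6} \approx 2.4495$)
$- 129 \left(1 + l 6\right) - 42 = - 129 \left(1 + \sqrt{6} \cdot 6\right) - 42 = - 129 \left(1 + 6 \sqrt{6}\right) - 42 = \left(-129 - 774 \sqrt{6}\right) - 42 = -171 - 774 \sqrt{6}$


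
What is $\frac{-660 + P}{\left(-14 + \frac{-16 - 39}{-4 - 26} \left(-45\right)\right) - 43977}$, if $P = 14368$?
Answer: $- \frac{27416}{88147} \approx -0.31103$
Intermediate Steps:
$\frac{-660 + P}{\left(-14 + \frac{-16 - 39}{-4 - 26} \left(-45\right)\right) - 43977} = \frac{-660 + 14368}{\left(-14 + \frac{-16 - 39}{-4 - 26} \left(-45\right)\right) - 43977} = \frac{13708}{\left(-14 + - \frac{55}{-30} \left(-45\right)\right) - 43977} = \frac{13708}{\left(-14 + \left(-55\right) \left(- \frac{1}{30}\right) \left(-45\right)\right) - 43977} = \frac{13708}{\left(-14 + \frac{11}{6} \left(-45\right)\right) - 43977} = \frac{13708}{\left(-14 - \frac{165}{2}\right) - 43977} = \frac{13708}{- \frac{193}{2} - 43977} = \frac{13708}{- \frac{88147}{2}} = 13708 \left(- \frac{2}{88147}\right) = - \frac{27416}{88147}$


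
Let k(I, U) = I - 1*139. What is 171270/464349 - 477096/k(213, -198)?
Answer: -36921062754/5726971 ≈ -6446.9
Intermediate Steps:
k(I, U) = -139 + I (k(I, U) = I - 139 = -139 + I)
171270/464349 - 477096/k(213, -198) = 171270/464349 - 477096/(-139 + 213) = 171270*(1/464349) - 477096/74 = 57090/154783 - 477096*1/74 = 57090/154783 - 238548/37 = -36921062754/5726971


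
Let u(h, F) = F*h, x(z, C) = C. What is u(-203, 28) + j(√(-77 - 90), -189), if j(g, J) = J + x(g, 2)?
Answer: -5871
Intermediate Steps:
j(g, J) = 2 + J (j(g, J) = J + 2 = 2 + J)
u(-203, 28) + j(√(-77 - 90), -189) = 28*(-203) + (2 - 189) = -5684 - 187 = -5871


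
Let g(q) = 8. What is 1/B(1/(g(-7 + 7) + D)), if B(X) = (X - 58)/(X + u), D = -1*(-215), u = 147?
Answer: -32782/12933 ≈ -2.5348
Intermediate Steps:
D = 215
B(X) = (-58 + X)/(147 + X) (B(X) = (X - 58)/(X + 147) = (-58 + X)/(147 + X))
1/B(1/(g(-7 + 7) + D)) = 1/((-58 + 1/(8 + 215))/(147 + 1/(8 + 215))) = 1/((-58 + 1/223)/(147 + 1/223)) = 1/(-12933/223/(32782/223)) = 1/((223/32782)*(-12933/223)) = 1/(-12933/32782) = -32782/12933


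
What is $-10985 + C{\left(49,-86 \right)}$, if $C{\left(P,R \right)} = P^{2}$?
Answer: $-8584$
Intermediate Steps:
$-10985 + C{\left(49,-86 \right)} = -10985 + 49^{2} = -10985 + 2401 = -8584$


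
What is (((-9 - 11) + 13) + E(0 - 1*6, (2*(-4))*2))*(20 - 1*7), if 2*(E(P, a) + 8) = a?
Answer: -299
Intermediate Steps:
E(P, a) = -8 + a/2
(((-9 - 11) + 13) + E(0 - 1*6, (2*(-4))*2))*(20 - 1*7) = (((-9 - 11) + 13) + (-8 + ((2*(-4))*2)/2))*(20 - 1*7) = ((-20 + 13) + (-8 + (-8*2)/2))*(20 - 7) = (-7 + (-8 + (1/2)*(-16)))*13 = (-7 + (-8 - 8))*13 = (-7 - 16)*13 = -23*13 = -299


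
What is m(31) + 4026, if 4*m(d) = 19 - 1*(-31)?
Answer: 8077/2 ≈ 4038.5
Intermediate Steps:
m(d) = 25/2 (m(d) = (19 - 1*(-31))/4 = (19 + 31)/4 = (¼)*50 = 25/2)
m(31) + 4026 = 25/2 + 4026 = 8077/2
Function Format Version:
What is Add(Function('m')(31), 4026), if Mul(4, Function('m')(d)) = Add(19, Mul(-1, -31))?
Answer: Rational(8077, 2) ≈ 4038.5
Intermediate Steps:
Function('m')(d) = Rational(25, 2) (Function('m')(d) = Mul(Rational(1, 4), Add(19, Mul(-1, -31))) = Mul(Rational(1, 4), Add(19, 31)) = Mul(Rational(1, 4), 50) = Rational(25, 2))
Add(Function('m')(31), 4026) = Add(Rational(25, 2), 4026) = Rational(8077, 2)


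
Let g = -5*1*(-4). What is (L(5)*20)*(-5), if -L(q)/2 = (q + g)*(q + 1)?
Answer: 30000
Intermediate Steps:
g = 20 (g = -5*(-4) = 20)
L(q) = -2*(1 + q)*(20 + q) (L(q) = -2*(q + 20)*(q + 1) = -2*(20 + q)*(1 + q) = -2*(1 + q)*(20 + q))
(L(5)*20)*(-5) = ((-40 - 42*5 - 2*5²)*20)*(-5) = ((-40 - 210 - 2*25)*20)*(-5) = ((-40 - 210 - 50)*20)*(-5) = -300*20*(-5) = -6000*(-5) = 30000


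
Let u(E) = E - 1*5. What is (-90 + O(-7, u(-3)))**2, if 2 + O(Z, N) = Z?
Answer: 9801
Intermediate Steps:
u(E) = -5 + E (u(E) = E - 5 = -5 + E)
O(Z, N) = -2 + Z
(-90 + O(-7, u(-3)))**2 = (-90 + (-2 - 7))**2 = (-90 - 9)**2 = (-99)**2 = 9801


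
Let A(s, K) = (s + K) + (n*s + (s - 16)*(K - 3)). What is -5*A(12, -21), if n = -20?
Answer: 765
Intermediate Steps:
A(s, K) = K - 19*s + (-16 + s)*(-3 + K) (A(s, K) = (s + K) + (-20*s + (s - 16)*(K - 3)) = (K + s) + (-20*s + (-16 + s)*(-3 + K)) = K - 19*s + (-16 + s)*(-3 + K))
-5*A(12, -21) = -5*(48 - 22*12 - 15*(-21) - 21*12) = -5*(48 - 264 + 315 - 252) = -5*(-153) = 765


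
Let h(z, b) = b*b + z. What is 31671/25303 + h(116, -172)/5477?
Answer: 924961167/138584531 ≈ 6.6743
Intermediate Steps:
h(z, b) = z + b**2 (h(z, b) = b**2 + z = z + b**2)
31671/25303 + h(116, -172)/5477 = 31671/25303 + (116 + (-172)**2)/5477 = 31671*(1/25303) + (116 + 29584)*(1/5477) = 31671/25303 + 29700*(1/5477) = 31671/25303 + 29700/5477 = 924961167/138584531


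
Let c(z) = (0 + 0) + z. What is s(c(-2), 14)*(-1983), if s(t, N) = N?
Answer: -27762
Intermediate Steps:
c(z) = z (c(z) = 0 + z = z)
s(c(-2), 14)*(-1983) = 14*(-1983) = -27762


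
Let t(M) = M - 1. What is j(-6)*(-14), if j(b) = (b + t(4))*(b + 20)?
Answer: 588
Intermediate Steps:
t(M) = -1 + M
j(b) = (3 + b)*(20 + b) (j(b) = (b + (-1 + 4))*(b + 20) = (b + 3)*(20 + b) = (3 + b)*(20 + b))
j(-6)*(-14) = (60 + (-6)² + 23*(-6))*(-14) = (60 + 36 - 138)*(-14) = -42*(-14) = 588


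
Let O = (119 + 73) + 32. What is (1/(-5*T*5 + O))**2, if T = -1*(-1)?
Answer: 1/39601 ≈ 2.5252e-5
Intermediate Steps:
T = 1
O = 224 (O = 192 + 32 = 224)
(1/(-5*T*5 + O))**2 = (1/(-5*1*5 + 224))**2 = (1/(-5*5 + 224))**2 = (1/(-25 + 224))**2 = (1/199)**2 = 1/39601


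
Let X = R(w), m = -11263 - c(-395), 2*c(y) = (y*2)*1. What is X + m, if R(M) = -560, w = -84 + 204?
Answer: -11428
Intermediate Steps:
w = 120
c(y) = y (c(y) = ((y*2)*1)/2 = ((2*y)*1)/2 = (2*y)/2 = y)
m = -10868 (m = -11263 - 1*(-395) = -11263 + 395 = -10868)
X = -560
X + m = -560 - 10868 = -11428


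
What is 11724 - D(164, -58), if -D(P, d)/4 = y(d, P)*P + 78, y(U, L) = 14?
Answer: 21220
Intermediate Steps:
D(P, d) = -312 - 56*P (D(P, d) = -4*(14*P + 78) = -4*(78 + 14*P) = -312 - 56*P)
11724 - D(164, -58) = 11724 - (-312 - 56*164) = 11724 - (-312 - 9184) = 11724 - 1*(-9496) = 11724 + 9496 = 21220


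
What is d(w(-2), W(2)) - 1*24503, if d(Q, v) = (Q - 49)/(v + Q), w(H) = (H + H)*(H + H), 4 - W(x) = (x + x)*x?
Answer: -98023/4 ≈ -24506.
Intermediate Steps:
W(x) = 4 - 2*x² (W(x) = 4 - (x + x)*x = 4 - 2*x*x = 4 - 2*x²)
w(H) = 4*H² (w(H) = (2*H)*(2*H) = 4*H²)
d(Q, v) = (-49 + Q)/(Q + v)
d(w(-2), W(2)) - 1*24503 = (-49 + 4*(-2)²)/(4*(-2)² + (4 - 2*2²)) - 1*24503 = (-49 + 4*4)/(4*4 + (4 - 2*4)) - 24503 = (-49 + 16)/(16 + (4 - 8)) - 24503 = -33/(16 - 4) - 24503 = -33/12 - 24503 = (1/12)*(-33) - 24503 = -11/4 - 24503 = -98023/4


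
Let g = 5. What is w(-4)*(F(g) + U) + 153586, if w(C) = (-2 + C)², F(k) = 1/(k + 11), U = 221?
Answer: 646177/4 ≈ 1.6154e+5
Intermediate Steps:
F(k) = 1/(11 + k)
w(-4)*(F(g) + U) + 153586 = (-2 - 4)²*(1/(11 + 5) + 221) + 153586 = (-6)²*(1/16 + 221) + 153586 = 36*(1/16 + 221) + 153586 = 36*(3537/16) + 153586 = 31833/4 + 153586 = 646177/4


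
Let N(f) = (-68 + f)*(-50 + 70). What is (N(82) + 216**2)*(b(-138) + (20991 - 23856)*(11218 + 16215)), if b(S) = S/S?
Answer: -3688960453184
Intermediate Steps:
N(f) = -1360 + 20*f (N(f) = (-68 + f)*20 = -1360 + 20*f)
b(S) = 1
(N(82) + 216**2)*(b(-138) + (20991 - 23856)*(11218 + 16215)) = ((-1360 + 20*82) + 216**2)*(1 + (20991 - 23856)*(11218 + 16215)) = ((-1360 + 1640) + 46656)*(1 - 2865*27433) = (280 + 46656)*(1 - 78595545) = 46936*(-78595544) = -3688960453184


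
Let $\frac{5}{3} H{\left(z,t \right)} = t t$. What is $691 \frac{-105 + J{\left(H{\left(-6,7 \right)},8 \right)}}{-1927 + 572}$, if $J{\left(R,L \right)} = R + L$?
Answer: $\frac{233558}{6775} \approx 34.474$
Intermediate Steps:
$H{\left(z,t \right)} = \frac{3 t^{2}}{5}$ ($H{\left(z,t \right)} = \frac{3 t t}{5} = \frac{3 t^{2}}{5}$)
$J{\left(R,L \right)} = L + R$
$691 \frac{-105 + J{\left(H{\left(-6,7 \right)},8 \right)}}{-1927 + 572} = 691 \frac{-105 + \left(8 + \frac{3 \cdot 7^{2}}{5}\right)}{-1927 + 572} = 691 \frac{-105 + \left(8 + \frac{3}{5} \cdot 49\right)}{-1355} = 691 \left(-105 + \left(8 + \frac{147}{5}\right)\right) \left(- \frac{1}{1355}\right) = 691 \left(-105 + \frac{187}{5}\right) \left(- \frac{1}{1355}\right) = 691 \left(\left(- \frac{338}{5}\right) \left(- \frac{1}{1355}\right)\right) = 691 \cdot \frac{338}{6775} = \frac{233558}{6775}$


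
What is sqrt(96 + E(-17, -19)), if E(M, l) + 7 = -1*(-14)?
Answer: sqrt(103) ≈ 10.149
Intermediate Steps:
E(M, l) = 7 (E(M, l) = -7 - 1*(-14) = -7 + 14 = 7)
sqrt(96 + E(-17, -19)) = sqrt(96 + 7) = sqrt(103)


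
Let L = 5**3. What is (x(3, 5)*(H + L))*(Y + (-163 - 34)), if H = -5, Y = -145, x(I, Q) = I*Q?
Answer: -615600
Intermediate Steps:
L = 125
(x(3, 5)*(H + L))*(Y + (-163 - 34)) = ((3*5)*(-5 + 125))*(-145 + (-163 - 34)) = (15*120)*(-145 - 197) = 1800*(-342) = -615600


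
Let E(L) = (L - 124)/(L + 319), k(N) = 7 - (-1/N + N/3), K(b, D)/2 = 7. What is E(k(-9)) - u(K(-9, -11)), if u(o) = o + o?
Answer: -83907/2960 ≈ -28.347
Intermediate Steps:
K(b, D) = 14 (K(b, D) = 2*7 = 14)
u(o) = 2*o
k(N) = 7 + 1/N - N/3 (k(N) = 7 - (-1/N + N*(⅓)) = 7 - (-1/N + N/3) = 7 + (1/N - N/3) = 7 + 1/N - N/3)
E(L) = (-124 + L)/(319 + L)
E(k(-9)) - u(K(-9, -11)) = (-124 + (7 + 1/(-9) - ⅓*(-9)))/(319 + (7 + 1/(-9) - ⅓*(-9))) - 2*14 = (-124 + (7 - ⅑ + 3))/(319 + (7 - ⅑ + 3)) - 1*28 = (-124 + 89/9)/(319 + 89/9) - 28 = -1027/9/(2960/9) - 28 = (9/2960)*(-1027/9) - 28 = -1027/2960 - 28 = -83907/2960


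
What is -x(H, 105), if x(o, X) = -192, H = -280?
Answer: 192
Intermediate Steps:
-x(H, 105) = -1*(-192) = 192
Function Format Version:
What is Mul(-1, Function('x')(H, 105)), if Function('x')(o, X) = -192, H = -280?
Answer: 192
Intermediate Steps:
Mul(-1, Function('x')(H, 105)) = Mul(-1, -192) = 192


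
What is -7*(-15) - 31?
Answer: 74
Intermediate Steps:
-7*(-15) - 31 = 105 - 31 = 74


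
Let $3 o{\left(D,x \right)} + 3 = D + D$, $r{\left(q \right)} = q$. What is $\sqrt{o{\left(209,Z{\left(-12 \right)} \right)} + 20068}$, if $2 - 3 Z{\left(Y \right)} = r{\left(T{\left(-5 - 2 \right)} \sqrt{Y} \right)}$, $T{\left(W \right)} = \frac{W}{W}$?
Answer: $\frac{\sqrt{181857}}{3} \approx 142.15$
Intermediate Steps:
$T{\left(W \right)} = 1$
$Z{\left(Y \right)} = \frac{2}{3} - \frac{\sqrt{Y}}{3}$ ($Z{\left(Y \right)} = \frac{2}{3} - \frac{1 \sqrt{Y}}{3} = \frac{2}{3} - \frac{\sqrt{Y}}{3}$)
$o{\left(D,x \right)} = -1 + \frac{2 D}{3}$ ($o{\left(D,x \right)} = -1 + \frac{D + D}{3} = -1 + \frac{2 D}{3}$)
$\sqrt{o{\left(209,Z{\left(-12 \right)} \right)} + 20068} = \sqrt{\left(-1 + \frac{2}{3} \cdot 209\right) + 20068} = \sqrt{\left(-1 + \frac{418}{3}\right) + 20068} = \sqrt{\frac{415}{3} + 20068} = \sqrt{\frac{60619}{3}} = \frac{\sqrt{181857}}{3}$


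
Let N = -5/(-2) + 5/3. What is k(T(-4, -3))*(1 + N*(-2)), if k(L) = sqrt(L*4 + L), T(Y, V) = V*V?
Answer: -22*sqrt(5) ≈ -49.193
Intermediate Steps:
T(Y, V) = V**2
N = 25/6 (N = -5*(-1/2) + 5*(1/3) = 5/2 + 5/3 = 25/6 ≈ 4.1667)
k(L) = sqrt(5)*sqrt(L) (k(L) = sqrt(4*L + L) = sqrt(5*L) = sqrt(5)*sqrt(L))
k(T(-4, -3))*(1 + N*(-2)) = (sqrt(5)*sqrt((-3)**2))*(1 + (25/6)*(-2)) = (sqrt(5)*sqrt(9))*(1 - 25/3) = (sqrt(5)*3)*(-22/3) = (3*sqrt(5))*(-22/3) = -22*sqrt(5)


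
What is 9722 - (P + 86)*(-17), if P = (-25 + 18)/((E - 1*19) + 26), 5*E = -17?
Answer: 200717/18 ≈ 11151.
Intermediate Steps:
E = -17/5 (E = (⅕)*(-17) = -17/5 ≈ -3.4000)
P = -35/18 (P = (-25 + 18)/((-17/5 - 1*19) + 26) = -7/((-17/5 - 19) + 26) = -7/(-112/5 + 26) = -7/18/5 = -7*5/18 = -35/18 ≈ -1.9444)
9722 - (P + 86)*(-17) = 9722 - (-35/18 + 86)*(-17) = 9722 - 1513*(-17)/18 = 9722 - 1*(-25721/18) = 9722 + 25721/18 = 200717/18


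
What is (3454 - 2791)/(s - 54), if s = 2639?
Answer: 663/2585 ≈ 0.25648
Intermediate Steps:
(3454 - 2791)/(s - 54) = (3454 - 2791)/(2639 - 54) = 663/2585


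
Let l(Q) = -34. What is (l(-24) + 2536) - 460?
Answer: 2042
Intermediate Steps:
(l(-24) + 2536) - 460 = (-34 + 2536) - 460 = 2502 - 460 = 2042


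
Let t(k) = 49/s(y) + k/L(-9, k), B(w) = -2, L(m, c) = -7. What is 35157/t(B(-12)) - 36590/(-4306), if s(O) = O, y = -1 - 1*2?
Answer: -1583388026/725561 ≈ -2182.3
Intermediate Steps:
y = -3 (y = -1 - 2 = -3)
t(k) = -49/3 - k/7 (t(k) = 49/(-3) + k/(-7) = 49*(-⅓) + k*(-⅐) = -49/3 - k/7)
35157/t(B(-12)) - 36590/(-4306) = 35157/(-49/3 - ⅐*(-2)) - 36590/(-4306) = 35157/(-49/3 + 2/7) - 36590*(-1/4306) = 35157/(-337/21) + 18295/2153 = 35157*(-21/337) + 18295/2153 = -738297/337 + 18295/2153 = -1583388026/725561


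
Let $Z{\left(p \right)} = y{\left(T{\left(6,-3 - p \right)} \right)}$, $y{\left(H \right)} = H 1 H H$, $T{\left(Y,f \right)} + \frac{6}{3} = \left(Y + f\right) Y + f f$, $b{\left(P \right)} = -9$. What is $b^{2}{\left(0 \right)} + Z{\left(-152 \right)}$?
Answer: $12372873375770$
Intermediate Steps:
$T{\left(Y,f \right)} = -2 + f^{2} + Y \left(Y + f\right)$ ($T{\left(Y,f \right)} = -2 + \left(\left(Y + f\right) Y + f f\right) = -2 + \left(Y \left(Y + f\right) + f^{2}\right) = -2 + \left(f^{2} + Y \left(Y + f\right)\right) = -2 + f^{2} + Y \left(Y + f\right)$)
$y{\left(H \right)} = H^{3}$ ($y{\left(H \right)} = H H H = H^{2} H = H^{3}$)
$Z{\left(p \right)} = \left(16 + \left(-3 - p\right)^{2} - 6 p\right)^{3}$ ($Z{\left(p \right)} = \left(-2 + 6^{2} + \left(-3 - p\right)^{2} + 6 \left(-3 - p\right)\right)^{3} = \left(-2 + 36 + \left(-3 - p\right)^{2} - \left(18 + 6 p\right)\right)^{3} = \left(16 + \left(-3 - p\right)^{2} - 6 p\right)^{3}$)
$b^{2}{\left(0 \right)} + Z{\left(-152 \right)} = \left(-9\right)^{2} + \left(16 + \left(3 - 152\right)^{2} - -912\right)^{3} = 81 + \left(16 + \left(-149\right)^{2} + 912\right)^{3} = 81 + \left(16 + 22201 + 912\right)^{3} = 81 + 23129^{3} = 81 + 12372873375689 = 12372873375770$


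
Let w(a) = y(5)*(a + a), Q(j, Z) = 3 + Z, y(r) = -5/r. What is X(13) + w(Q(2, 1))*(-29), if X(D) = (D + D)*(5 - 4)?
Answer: 258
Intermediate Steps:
X(D) = 2*D (X(D) = (2*D)*1 = 2*D)
w(a) = -2*a (w(a) = (-5/5)*(a + a) = (-5*⅕)*(2*a) = -2*a)
X(13) + w(Q(2, 1))*(-29) = 2*13 - 2*(3 + 1)*(-29) = 26 - 2*4*(-29) = 26 - 8*(-29) = 26 + 232 = 258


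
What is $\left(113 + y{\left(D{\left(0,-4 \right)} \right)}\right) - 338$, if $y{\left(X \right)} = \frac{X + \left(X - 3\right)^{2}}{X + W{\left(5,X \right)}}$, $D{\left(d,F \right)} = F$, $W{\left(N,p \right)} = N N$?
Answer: $- \frac{1560}{7} \approx -222.86$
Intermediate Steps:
$W{\left(N,p \right)} = N^{2}$
$y{\left(X \right)} = \frac{X + \left(-3 + X\right)^{2}}{25 + X}$ ($y{\left(X \right)} = \frac{X + \left(X - 3\right)^{2}}{X + 5^{2}} = \frac{X + \left(-3 + X\right)^{2}}{X + 25} = \frac{X + \left(-3 + X\right)^{2}}{25 + X}$)
$\left(113 + y{\left(D{\left(0,-4 \right)} \right)}\right) - 338 = \left(113 + \frac{-4 + \left(-3 - 4\right)^{2}}{25 - 4}\right) - 338 = \left(113 + \frac{-4 + \left(-7\right)^{2}}{21}\right) - 338 = \left(113 + \frac{-4 + 49}{21}\right) - 338 = \left(113 + \frac{1}{21} \cdot 45\right) - 338 = \left(113 + \frac{15}{7}\right) - 338 = \frac{806}{7} - 338 = - \frac{1560}{7}$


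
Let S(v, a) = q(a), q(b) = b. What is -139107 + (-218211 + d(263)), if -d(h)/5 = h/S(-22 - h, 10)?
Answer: -714899/2 ≈ -3.5745e+5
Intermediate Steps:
S(v, a) = a
d(h) = -h/2 (d(h) = -5*h/10 = -h/2)
-139107 + (-218211 + d(263)) = -139107 + (-218211 - ½*263) = -139107 + (-218211 - 263/2) = -139107 - 436685/2 = -714899/2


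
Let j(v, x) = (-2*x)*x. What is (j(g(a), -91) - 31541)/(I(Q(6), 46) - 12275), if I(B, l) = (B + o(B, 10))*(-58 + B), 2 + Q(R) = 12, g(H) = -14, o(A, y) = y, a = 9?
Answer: 48103/13235 ≈ 3.6345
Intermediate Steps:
Q(R) = 10 (Q(R) = -2 + 12 = 10)
I(B, l) = (-58 + B)*(10 + B) (I(B, l) = (B + 10)*(-58 + B) = (10 + B)*(-58 + B) = (-58 + B)*(10 + B))
j(v, x) = -2*x**2
(j(g(a), -91) - 31541)/(I(Q(6), 46) - 12275) = (-2*(-91)**2 - 31541)/((-580 + 10**2 - 48*10) - 12275) = (-2*8281 - 31541)/((-580 + 100 - 480) - 12275) = (-16562 - 31541)/(-960 - 12275) = -48103/(-13235) = -48103*(-1/13235) = 48103/13235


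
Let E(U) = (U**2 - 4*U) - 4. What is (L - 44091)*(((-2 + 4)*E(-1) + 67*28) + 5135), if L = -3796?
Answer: -335831531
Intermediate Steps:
E(U) = -4 + U**2 - 4*U
(L - 44091)*(((-2 + 4)*E(-1) + 67*28) + 5135) = (-3796 - 44091)*(((-2 + 4)*(-4 + (-1)**2 - 4*(-1)) + 67*28) + 5135) = -47887*((2*(-4 + 1 + 4) + 1876) + 5135) = -47887*((2*1 + 1876) + 5135) = -47887*((2 + 1876) + 5135) = -47887*(1878 + 5135) = -47887*7013 = -335831531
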